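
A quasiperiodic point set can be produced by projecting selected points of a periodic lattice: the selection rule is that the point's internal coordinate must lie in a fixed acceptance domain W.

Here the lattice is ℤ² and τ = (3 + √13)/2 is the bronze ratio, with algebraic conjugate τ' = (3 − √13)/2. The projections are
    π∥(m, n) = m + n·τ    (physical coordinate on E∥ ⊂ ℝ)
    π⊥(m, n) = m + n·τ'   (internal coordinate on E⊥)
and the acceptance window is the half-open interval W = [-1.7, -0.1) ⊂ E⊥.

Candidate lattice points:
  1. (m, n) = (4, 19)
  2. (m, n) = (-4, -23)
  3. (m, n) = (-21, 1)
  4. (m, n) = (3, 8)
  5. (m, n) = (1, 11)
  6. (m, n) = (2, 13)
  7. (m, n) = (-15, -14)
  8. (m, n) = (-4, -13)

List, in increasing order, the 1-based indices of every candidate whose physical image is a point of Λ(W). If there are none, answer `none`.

Numerically τ ≈ 3.3028 and τ' = −1/τ ≈ -0.3028.
[1] lift (4,19): star map gives -1.7527; window check -1.7 ≤ -1.7527 < -0.1 is false → out
[2] lift (-4,-23): star map gives 2.9638; window check -1.7 ≤ 2.9638 < -0.1 is false → out
[3] lift (-21,1): star map gives -21.3028; window check -1.7 ≤ -21.3028 < -0.1 is false → out
[4] lift (3,8): star map gives 0.5778; window check -1.7 ≤ 0.5778 < -0.1 is false → out
[5] lift (1,11): star map gives -2.3305; window check -1.7 ≤ -2.3305 < -0.1 is false → out
[6] lift (2,13): star map gives -1.9361; window check -1.7 ≤ -1.9361 < -0.1 is false → out
[7] lift (-15,-14): star map gives -10.7611; window check -1.7 ≤ -10.7611 < -0.1 is false → out
[8] lift (-4,-13): star map gives -0.0639; window check -1.7 ≤ -0.0639 < -0.1 is false → out

none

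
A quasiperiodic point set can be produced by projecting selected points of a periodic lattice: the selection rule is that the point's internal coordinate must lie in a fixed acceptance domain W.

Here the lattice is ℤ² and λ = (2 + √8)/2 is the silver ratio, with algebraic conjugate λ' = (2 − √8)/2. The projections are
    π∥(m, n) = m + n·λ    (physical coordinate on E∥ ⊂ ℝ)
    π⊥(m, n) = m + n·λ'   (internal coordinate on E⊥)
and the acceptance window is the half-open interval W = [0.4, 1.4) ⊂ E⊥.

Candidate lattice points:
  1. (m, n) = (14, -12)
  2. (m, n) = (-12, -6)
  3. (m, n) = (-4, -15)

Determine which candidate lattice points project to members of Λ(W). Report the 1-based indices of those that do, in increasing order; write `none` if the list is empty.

none

Numerically λ ≈ 2.414214 and λ' = −1/λ ≈ -0.414214.
[1] lift (14,-12): star map gives 18.970563; window check 0.4 ≤ 18.970563 < 1.4 is false → out
[2] lift (-12,-6): star map gives -9.514719; window check 0.4 ≤ -9.514719 < 1.4 is false → out
[3] lift (-4,-15): star map gives 2.213203; window check 0.4 ≤ 2.213203 < 1.4 is false → out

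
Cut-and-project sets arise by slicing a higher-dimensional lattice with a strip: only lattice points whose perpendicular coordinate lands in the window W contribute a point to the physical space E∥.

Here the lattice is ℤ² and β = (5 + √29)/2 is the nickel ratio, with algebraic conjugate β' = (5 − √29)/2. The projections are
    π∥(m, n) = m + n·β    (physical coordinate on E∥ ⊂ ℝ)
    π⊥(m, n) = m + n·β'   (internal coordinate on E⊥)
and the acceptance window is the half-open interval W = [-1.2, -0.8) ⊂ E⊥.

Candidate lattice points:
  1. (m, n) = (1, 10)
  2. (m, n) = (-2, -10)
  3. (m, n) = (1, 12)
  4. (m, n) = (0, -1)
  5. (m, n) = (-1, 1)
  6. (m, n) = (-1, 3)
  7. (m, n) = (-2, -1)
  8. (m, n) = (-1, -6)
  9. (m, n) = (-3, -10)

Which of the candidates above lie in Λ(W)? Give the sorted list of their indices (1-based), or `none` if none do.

1, 5, 9

Compute β' = (5−√29)/2 = -0.19258, so π⊥(m,n) = m -0.19258·n.
#1 (1,10): internal coord 1 + (10)·β' = -0.92582; -0.92582 ∈ [-1.2, -0.8) → IN Λ
#2 (-2,-10): internal coord -2 + (-10)·β' = -0.07418; -0.07418 ∉ [-1.2, -0.8) → out
#3 (1,12): internal coord 1 + (12)·β' = -1.31099; -1.31099 ∉ [-1.2, -0.8) → out
#4 (0,-1): internal coord 0 + (-1)·β' = +0.19258; +0.19258 ∉ [-1.2, -0.8) → out
#5 (-1,1): internal coord -1 + (1)·β' = -1.19258; -1.19258 ∈ [-1.2, -0.8) → IN Λ
#6 (-1,3): internal coord -1 + (3)·β' = -1.57775; -1.57775 ∉ [-1.2, -0.8) → out
#7 (-2,-1): internal coord -2 + (-1)·β' = -1.80742; -1.80742 ∉ [-1.2, -0.8) → out
#8 (-1,-6): internal coord -1 + (-6)·β' = +0.15549; +0.15549 ∉ [-1.2, -0.8) → out
#9 (-3,-10): internal coord -3 + (-10)·β' = -1.07418; -1.07418 ∈ [-1.2, -0.8) → IN Λ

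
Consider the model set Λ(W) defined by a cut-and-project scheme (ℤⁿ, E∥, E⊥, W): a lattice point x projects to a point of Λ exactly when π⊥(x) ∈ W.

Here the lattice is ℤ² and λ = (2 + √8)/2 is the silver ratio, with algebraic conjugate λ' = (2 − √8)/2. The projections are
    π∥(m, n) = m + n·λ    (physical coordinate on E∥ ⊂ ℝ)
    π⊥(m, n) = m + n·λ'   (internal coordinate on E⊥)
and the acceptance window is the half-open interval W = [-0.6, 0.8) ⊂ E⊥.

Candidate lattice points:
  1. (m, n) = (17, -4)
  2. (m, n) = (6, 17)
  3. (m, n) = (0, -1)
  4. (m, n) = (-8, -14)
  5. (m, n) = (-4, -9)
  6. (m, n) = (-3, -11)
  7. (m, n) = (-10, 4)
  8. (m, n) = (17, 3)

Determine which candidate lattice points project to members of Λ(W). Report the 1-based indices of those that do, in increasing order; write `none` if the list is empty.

3, 5

Numerically λ ≈ 2.4142 and λ' = −1/λ ≈ -0.4142.
#1 (17,-4): internal coord 17 + (-4)·λ' = +18.6569; +18.6569 ∉ [-0.6, 0.8) → out
#2 (6,17): internal coord 6 + (17)·λ' = -1.0416; -1.0416 ∉ [-0.6, 0.8) → out
#3 (0,-1): internal coord 0 + (-1)·λ' = +0.4142; +0.4142 ∈ [-0.6, 0.8) → IN Λ
#4 (-8,-14): internal coord -8 + (-14)·λ' = -2.2010; -2.2010 ∉ [-0.6, 0.8) → out
#5 (-4,-9): internal coord -4 + (-9)·λ' = -0.2721; -0.2721 ∈ [-0.6, 0.8) → IN Λ
#6 (-3,-11): internal coord -3 + (-11)·λ' = +1.5563; +1.5563 ∉ [-0.6, 0.8) → out
#7 (-10,4): internal coord -10 + (4)·λ' = -11.6569; -11.6569 ∉ [-0.6, 0.8) → out
#8 (17,3): internal coord 17 + (3)·λ' = +15.7574; +15.7574 ∉ [-0.6, 0.8) → out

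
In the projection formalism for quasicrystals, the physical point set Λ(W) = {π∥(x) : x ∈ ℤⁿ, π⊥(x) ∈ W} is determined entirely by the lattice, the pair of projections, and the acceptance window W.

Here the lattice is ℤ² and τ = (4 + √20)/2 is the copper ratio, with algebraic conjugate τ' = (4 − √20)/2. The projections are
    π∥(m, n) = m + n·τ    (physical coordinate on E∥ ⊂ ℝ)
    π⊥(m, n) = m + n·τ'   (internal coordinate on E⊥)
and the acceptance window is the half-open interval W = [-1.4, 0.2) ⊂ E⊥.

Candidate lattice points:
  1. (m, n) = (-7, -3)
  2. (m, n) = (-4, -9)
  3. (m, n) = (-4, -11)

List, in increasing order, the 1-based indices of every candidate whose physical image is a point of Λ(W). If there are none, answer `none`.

Compute τ' = (4−√20)/2 = -0.236068, so π⊥(m,n) = m -0.236068·n.
candidate 1: (m,n)=(-7,-3) → π∥ = -7-3·τ ≈ -19.708204, π⊥ = -7-3·τ' ≈ -6.291796 ∉ [-1.4, 0.2) ⇒ out
candidate 2: (m,n)=(-4,-9) → π∥ = -4-9·τ ≈ -42.124612, π⊥ = -4-9·τ' ≈ -1.875388 ∉ [-1.4, 0.2) ⇒ out
candidate 3: (m,n)=(-4,-11) → π∥ = -4-11·τ ≈ -50.596748, π⊥ = -4-11·τ' ≈ -1.403252 ∉ [-1.4, 0.2) ⇒ out

none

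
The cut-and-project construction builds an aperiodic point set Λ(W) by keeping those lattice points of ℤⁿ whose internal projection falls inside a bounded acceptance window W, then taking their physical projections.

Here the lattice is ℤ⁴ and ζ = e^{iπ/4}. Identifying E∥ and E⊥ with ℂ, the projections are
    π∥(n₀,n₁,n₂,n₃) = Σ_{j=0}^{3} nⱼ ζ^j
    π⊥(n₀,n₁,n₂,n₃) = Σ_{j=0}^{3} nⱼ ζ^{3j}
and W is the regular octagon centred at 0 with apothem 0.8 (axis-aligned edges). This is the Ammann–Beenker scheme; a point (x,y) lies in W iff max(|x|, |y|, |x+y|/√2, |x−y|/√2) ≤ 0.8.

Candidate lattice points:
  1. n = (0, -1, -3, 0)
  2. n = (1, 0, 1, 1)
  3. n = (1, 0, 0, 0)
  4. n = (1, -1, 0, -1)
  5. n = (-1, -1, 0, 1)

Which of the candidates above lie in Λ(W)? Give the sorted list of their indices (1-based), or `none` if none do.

With ζ = e^{iπ/4} the internal vectors are ζ^0,ζ^3,ζ^6,ζ^9.
#1 (0, -1, -3, 0): internal (0.70711, 2.29289); octagon support 2.29289 vs apothem 0.8 → ∉ W
#2 (1, 0, 1, 1): internal (1.70711, -0.29289); octagon support 1.70711 vs apothem 0.8 → ∉ W
#3 (1, 0, 0, 0): internal (1.00000, 0.00000); octagon support 1.00000 vs apothem 0.8 → ∉ W
#4 (1, -1, 0, -1): internal (1.00000, -1.41421); octagon support 1.70711 vs apothem 0.8 → ∉ W
#5 (-1, -1, 0, 1): internal (0.41421, 0.00000); octagon support 0.41421 vs apothem 0.8 → ∈ W

5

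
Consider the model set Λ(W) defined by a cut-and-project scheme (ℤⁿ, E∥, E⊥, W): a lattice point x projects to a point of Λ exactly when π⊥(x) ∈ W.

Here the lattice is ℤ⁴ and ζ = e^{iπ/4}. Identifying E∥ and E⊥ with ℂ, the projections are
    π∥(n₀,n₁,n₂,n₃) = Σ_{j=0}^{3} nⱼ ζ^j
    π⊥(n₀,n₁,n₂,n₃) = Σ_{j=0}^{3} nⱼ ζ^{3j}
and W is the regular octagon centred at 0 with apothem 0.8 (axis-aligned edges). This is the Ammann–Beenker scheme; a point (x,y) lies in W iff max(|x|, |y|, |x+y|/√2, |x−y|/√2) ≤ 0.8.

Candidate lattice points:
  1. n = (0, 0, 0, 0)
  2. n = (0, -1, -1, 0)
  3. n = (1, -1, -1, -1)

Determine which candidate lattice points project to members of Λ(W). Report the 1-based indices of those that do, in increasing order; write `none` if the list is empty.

1, 2

π⊥(n) = n₀ + n₁ζ³ + n₂ζ⁶ + n₃ζ⁹ where ζ = e^{iπ/4}.
candidate 1: n = (0, 0, 0, 0) → π⊥ ≈ (+0.000000, +0.000000); max(|x|,|y|,|x±y|/√2) = 0.000000 ≤ 0.8 ⇒ ∈ W
candidate 2: n = (0, -1, -1, 0) → π⊥ ≈ (+0.707107, +0.292893); max(|x|,|y|,|x±y|/√2) = 0.707107 ≤ 0.8 ⇒ ∈ W
candidate 3: n = (1, -1, -1, -1) → π⊥ ≈ (+1.000000, -0.414214); max(|x|,|y|,|x±y|/√2) = 1.000000 > 0.8 ⇒ ∉ W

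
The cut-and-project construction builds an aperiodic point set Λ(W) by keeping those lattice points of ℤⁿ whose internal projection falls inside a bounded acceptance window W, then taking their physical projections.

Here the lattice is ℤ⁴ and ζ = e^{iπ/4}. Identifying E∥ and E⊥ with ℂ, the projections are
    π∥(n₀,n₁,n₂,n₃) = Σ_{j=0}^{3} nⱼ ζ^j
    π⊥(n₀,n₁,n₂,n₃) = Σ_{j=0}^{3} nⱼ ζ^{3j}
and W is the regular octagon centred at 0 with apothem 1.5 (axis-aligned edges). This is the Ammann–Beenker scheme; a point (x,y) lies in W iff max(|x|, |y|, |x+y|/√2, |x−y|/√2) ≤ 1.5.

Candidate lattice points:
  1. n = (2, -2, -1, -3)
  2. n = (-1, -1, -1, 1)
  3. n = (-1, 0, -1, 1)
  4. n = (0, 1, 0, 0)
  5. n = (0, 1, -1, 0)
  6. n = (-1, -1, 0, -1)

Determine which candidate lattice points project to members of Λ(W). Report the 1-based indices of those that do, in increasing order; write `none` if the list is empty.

2, 4

With ζ = e^{iπ/4} the internal vectors are ζ^0,ζ^3,ζ^6,ζ^9.
#1 (2, -2, -1, -3): internal (1.29289, -2.53553); octagon support 2.70711 vs apothem 1.5 → ∉ W
#2 (-1, -1, -1, 1): internal (0.41421, 1.00000); octagon support 1.00000 vs apothem 1.5 → ∈ W
#3 (-1, 0, -1, 1): internal (-0.29289, 1.70711); octagon support 1.70711 vs apothem 1.5 → ∉ W
#4 (0, 1, 0, 0): internal (-0.70711, 0.70711); octagon support 1.00000 vs apothem 1.5 → ∈ W
#5 (0, 1, -1, 0): internal (-0.70711, 1.70711); octagon support 1.70711 vs apothem 1.5 → ∉ W
#6 (-1, -1, 0, -1): internal (-1.00000, -1.41421); octagon support 1.70711 vs apothem 1.5 → ∉ W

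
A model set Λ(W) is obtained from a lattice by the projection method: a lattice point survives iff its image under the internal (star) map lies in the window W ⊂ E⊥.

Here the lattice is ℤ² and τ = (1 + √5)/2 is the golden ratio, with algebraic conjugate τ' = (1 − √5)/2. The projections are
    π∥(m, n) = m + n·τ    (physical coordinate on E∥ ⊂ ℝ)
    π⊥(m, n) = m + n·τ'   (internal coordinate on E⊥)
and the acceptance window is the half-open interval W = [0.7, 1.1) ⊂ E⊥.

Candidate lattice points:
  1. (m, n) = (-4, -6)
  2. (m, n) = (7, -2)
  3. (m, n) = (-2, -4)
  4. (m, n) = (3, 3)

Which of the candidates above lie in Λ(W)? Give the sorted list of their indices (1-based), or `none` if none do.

none

Compute τ' = (1−√5)/2 = -0.61803, so π⊥(m,n) = m -0.61803·n.
#1 (-4,-6): internal coord -4 + (-6)·τ' = -0.29180; -0.29180 ∉ [0.7, 1.1) → out
#2 (7,-2): internal coord 7 + (-2)·τ' = +8.23607; +8.23607 ∉ [0.7, 1.1) → out
#3 (-2,-4): internal coord -2 + (-4)·τ' = +0.47214; +0.47214 ∉ [0.7, 1.1) → out
#4 (3,3): internal coord 3 + (3)·τ' = +1.14590; +1.14590 ∉ [0.7, 1.1) → out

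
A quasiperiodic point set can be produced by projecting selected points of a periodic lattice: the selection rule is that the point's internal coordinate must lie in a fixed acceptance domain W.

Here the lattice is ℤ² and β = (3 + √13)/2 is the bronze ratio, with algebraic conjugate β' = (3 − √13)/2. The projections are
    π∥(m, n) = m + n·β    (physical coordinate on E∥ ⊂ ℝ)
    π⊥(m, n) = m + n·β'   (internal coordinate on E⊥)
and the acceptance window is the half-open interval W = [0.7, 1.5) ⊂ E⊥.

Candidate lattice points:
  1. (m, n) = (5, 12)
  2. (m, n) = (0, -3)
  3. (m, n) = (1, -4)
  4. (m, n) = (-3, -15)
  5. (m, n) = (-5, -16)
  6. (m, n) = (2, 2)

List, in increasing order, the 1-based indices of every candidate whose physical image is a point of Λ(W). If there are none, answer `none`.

1, 2, 6

Numerically β ≈ 3.3028 and β' = −1/β ≈ -0.3028.
[1] lift (5,12): star map gives 1.3667; window check 0.7 ≤ 1.3667 < 1.5 is true → IN Λ
[2] lift (0,-3): star map gives 0.9083; window check 0.7 ≤ 0.9083 < 1.5 is true → IN Λ
[3] lift (1,-4): star map gives 2.2111; window check 0.7 ≤ 2.2111 < 1.5 is false → out
[4] lift (-3,-15): star map gives 1.5416; window check 0.7 ≤ 1.5416 < 1.5 is false → out
[5] lift (-5,-16): star map gives -0.1556; window check 0.7 ≤ -0.1556 < 1.5 is false → out
[6] lift (2,2): star map gives 1.3944; window check 0.7 ≤ 1.3944 < 1.5 is true → IN Λ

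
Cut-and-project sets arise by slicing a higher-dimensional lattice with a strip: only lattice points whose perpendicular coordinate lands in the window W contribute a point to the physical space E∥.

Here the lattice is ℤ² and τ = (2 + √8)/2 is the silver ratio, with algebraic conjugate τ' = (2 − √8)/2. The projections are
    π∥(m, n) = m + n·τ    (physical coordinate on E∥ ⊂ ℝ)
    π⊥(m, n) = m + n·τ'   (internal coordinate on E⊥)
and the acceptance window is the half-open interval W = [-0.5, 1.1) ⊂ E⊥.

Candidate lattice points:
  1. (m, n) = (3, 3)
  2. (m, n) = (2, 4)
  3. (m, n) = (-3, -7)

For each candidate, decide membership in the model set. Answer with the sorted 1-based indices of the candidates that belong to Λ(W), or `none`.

2, 3

Compute τ' = (2−√8)/2 = -0.4142, so π⊥(m,n) = m -0.4142·n.
candidate 1: (m,n)=(3,3) → π∥ = 3+3·τ ≈ 10.2426, π⊥ = 3+3·τ' ≈ 1.7574 ∉ [-0.5, 1.1) ⇒ out
candidate 2: (m,n)=(2,4) → π∥ = 2+4·τ ≈ 11.6569, π⊥ = 2+4·τ' ≈ 0.3431 ∈ [-0.5, 1.1) ⇒ IN Λ
candidate 3: (m,n)=(-3,-7) → π∥ = -3-7·τ ≈ -19.8995, π⊥ = -3-7·τ' ≈ -0.1005 ∈ [-0.5, 1.1) ⇒ IN Λ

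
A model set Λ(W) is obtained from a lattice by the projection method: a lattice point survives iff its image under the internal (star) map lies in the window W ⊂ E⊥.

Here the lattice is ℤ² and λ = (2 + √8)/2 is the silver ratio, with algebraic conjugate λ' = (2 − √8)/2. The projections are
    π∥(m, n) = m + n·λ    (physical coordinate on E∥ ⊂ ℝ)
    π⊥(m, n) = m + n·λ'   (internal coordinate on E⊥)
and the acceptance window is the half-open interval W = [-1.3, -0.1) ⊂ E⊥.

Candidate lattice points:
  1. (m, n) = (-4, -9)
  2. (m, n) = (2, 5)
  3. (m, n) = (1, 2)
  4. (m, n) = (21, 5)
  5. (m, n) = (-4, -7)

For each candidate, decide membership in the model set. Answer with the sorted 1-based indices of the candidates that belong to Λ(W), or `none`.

λ' = (2−√8)/2 ≈ -0.414214.
#1 (-4,-9): internal coord -4 + (-9)·λ' = -0.272078; -0.272078 ∈ [-1.3, -0.1) → IN Λ
#2 (2,5): internal coord 2 + (5)·λ' = -0.071068; -0.071068 ∉ [-1.3, -0.1) → out
#3 (1,2): internal coord 1 + (2)·λ' = +0.171573; +0.171573 ∉ [-1.3, -0.1) → out
#4 (21,5): internal coord 21 + (5)·λ' = +18.928932; +18.928932 ∉ [-1.3, -0.1) → out
#5 (-4,-7): internal coord -4 + (-7)·λ' = -1.100505; -1.100505 ∈ [-1.3, -0.1) → IN Λ

1, 5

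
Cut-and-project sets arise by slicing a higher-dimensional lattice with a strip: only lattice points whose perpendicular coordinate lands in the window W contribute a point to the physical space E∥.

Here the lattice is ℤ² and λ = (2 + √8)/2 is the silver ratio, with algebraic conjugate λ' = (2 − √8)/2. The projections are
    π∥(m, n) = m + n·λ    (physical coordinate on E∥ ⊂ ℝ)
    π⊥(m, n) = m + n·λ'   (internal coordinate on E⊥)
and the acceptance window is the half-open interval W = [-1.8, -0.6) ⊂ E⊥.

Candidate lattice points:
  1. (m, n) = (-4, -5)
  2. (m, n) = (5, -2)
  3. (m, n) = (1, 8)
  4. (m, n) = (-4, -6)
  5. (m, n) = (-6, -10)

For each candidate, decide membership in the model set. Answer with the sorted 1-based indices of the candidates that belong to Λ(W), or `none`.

λ' = (2−√8)/2 ≈ -0.414214.
[1] lift (-4,-5): star map gives -1.928932; window check -1.8 ≤ -1.928932 < -0.6 is false → out
[2] lift (5,-2): star map gives 5.828427; window check -1.8 ≤ 5.828427 < -0.6 is false → out
[3] lift (1,8): star map gives -2.313708; window check -1.8 ≤ -2.313708 < -0.6 is false → out
[4] lift (-4,-6): star map gives -1.514719; window check -1.8 ≤ -1.514719 < -0.6 is true → IN Λ
[5] lift (-6,-10): star map gives -1.857864; window check -1.8 ≤ -1.857864 < -0.6 is false → out

4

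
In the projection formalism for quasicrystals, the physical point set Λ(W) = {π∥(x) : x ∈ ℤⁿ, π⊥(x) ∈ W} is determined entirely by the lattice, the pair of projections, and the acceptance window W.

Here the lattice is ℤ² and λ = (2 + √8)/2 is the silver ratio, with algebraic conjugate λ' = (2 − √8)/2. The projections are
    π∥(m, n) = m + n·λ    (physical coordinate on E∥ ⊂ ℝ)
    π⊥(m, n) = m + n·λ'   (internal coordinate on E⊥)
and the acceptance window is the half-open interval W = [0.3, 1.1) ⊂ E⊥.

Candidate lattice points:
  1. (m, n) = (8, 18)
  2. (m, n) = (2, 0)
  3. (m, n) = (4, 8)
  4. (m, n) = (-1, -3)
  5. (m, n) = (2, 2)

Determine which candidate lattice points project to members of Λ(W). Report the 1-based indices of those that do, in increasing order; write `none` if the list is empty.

1, 3

λ' = (2−√8)/2 ≈ -0.4142.
[1] lift (8,18): star map gives 0.5442; window check 0.3 ≤ 0.5442 < 1.1 is true → IN Λ
[2] lift (2,0): star map gives 2.0000; window check 0.3 ≤ 2.0000 < 1.1 is false → out
[3] lift (4,8): star map gives 0.6863; window check 0.3 ≤ 0.6863 < 1.1 is true → IN Λ
[4] lift (-1,-3): star map gives 0.2426; window check 0.3 ≤ 0.2426 < 1.1 is false → out
[5] lift (2,2): star map gives 1.1716; window check 0.3 ≤ 1.1716 < 1.1 is false → out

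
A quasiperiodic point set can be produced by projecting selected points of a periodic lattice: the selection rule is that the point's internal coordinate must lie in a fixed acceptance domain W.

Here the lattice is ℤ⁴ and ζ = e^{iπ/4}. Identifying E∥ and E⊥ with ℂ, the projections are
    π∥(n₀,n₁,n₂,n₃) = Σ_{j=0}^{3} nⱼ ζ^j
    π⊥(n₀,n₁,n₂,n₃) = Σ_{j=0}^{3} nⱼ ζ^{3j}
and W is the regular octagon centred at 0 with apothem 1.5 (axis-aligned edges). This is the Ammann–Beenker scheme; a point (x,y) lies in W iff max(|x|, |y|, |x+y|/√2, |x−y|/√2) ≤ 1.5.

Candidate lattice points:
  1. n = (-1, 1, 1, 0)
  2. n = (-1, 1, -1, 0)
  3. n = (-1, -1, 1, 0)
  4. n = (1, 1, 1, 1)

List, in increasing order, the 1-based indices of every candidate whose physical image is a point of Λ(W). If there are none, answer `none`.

π⊥(n) = n₀ + n₁ζ³ + n₂ζ⁶ + n₃ζ⁹ where ζ = e^{iπ/4}.
candidate 1: n = (-1, 1, 1, 0) → π⊥ ≈ (-1.70711, -0.29289); max(|x|,|y|,|x±y|/√2) = 1.70711 > 1.5 ⇒ ∉ W
candidate 2: n = (-1, 1, -1, 0) → π⊥ ≈ (-1.70711, +1.70711); max(|x|,|y|,|x±y|/√2) = 2.41421 > 1.5 ⇒ ∉ W
candidate 3: n = (-1, -1, 1, 0) → π⊥ ≈ (-0.29289, -1.70711); max(|x|,|y|,|x±y|/√2) = 1.70711 > 1.5 ⇒ ∉ W
candidate 4: n = (1, 1, 1, 1) → π⊥ ≈ (+1.00000, +0.41421); max(|x|,|y|,|x±y|/√2) = 1.00000 ≤ 1.5 ⇒ ∈ W

4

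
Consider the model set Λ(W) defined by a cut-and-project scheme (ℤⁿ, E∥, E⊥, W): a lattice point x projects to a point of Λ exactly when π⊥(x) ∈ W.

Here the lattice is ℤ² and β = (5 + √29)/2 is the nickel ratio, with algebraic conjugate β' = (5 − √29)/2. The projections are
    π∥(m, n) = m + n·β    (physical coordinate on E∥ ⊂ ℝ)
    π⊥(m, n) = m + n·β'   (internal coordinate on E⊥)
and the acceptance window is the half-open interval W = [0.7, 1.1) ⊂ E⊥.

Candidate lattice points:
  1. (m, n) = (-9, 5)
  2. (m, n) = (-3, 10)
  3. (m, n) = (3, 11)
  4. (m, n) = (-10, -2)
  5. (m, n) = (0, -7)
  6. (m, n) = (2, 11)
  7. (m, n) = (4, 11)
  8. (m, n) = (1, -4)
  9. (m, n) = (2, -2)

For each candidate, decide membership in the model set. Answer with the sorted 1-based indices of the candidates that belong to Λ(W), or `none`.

Numerically β ≈ 5.1926 and β' = −1/β ≈ -0.1926.
#1 (-9,5): internal coord -9 + (5)·β' = -9.9629; -9.9629 ∉ [0.7, 1.1) → out
#2 (-3,10): internal coord -3 + (10)·β' = -4.9258; -4.9258 ∉ [0.7, 1.1) → out
#3 (3,11): internal coord 3 + (11)·β' = +0.8816; +0.8816 ∈ [0.7, 1.1) → IN Λ
#4 (-10,-2): internal coord -10 + (-2)·β' = -9.6148; -9.6148 ∉ [0.7, 1.1) → out
#5 (0,-7): internal coord 0 + (-7)·β' = +1.3481; +1.3481 ∉ [0.7, 1.1) → out
#6 (2,11): internal coord 2 + (11)·β' = -0.1184; -0.1184 ∉ [0.7, 1.1) → out
#7 (4,11): internal coord 4 + (11)·β' = +1.8816; +1.8816 ∉ [0.7, 1.1) → out
#8 (1,-4): internal coord 1 + (-4)·β' = +1.7703; +1.7703 ∉ [0.7, 1.1) → out
#9 (2,-2): internal coord 2 + (-2)·β' = +2.3852; +2.3852 ∉ [0.7, 1.1) → out

3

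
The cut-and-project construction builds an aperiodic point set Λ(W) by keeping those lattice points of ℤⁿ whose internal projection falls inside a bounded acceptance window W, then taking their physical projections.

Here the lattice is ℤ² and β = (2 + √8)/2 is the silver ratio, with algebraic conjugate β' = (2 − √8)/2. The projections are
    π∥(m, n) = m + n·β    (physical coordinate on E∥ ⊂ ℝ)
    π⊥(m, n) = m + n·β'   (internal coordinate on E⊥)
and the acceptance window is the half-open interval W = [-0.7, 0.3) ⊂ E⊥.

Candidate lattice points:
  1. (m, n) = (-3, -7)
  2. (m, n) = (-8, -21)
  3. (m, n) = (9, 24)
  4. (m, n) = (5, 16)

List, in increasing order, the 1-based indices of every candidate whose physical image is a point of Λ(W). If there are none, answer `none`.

1

Compute β' = (2−√8)/2 = -0.414214, so π⊥(m,n) = m -0.414214·n.
[1] lift (-3,-7): star map gives -0.100505; window check -0.7 ≤ -0.100505 < 0.3 is true → IN Λ
[2] lift (-8,-21): star map gives 0.698485; window check -0.7 ≤ 0.698485 < 0.3 is false → out
[3] lift (9,24): star map gives -0.941125; window check -0.7 ≤ -0.941125 < 0.3 is false → out
[4] lift (5,16): star map gives -1.627417; window check -0.7 ≤ -1.627417 < 0.3 is false → out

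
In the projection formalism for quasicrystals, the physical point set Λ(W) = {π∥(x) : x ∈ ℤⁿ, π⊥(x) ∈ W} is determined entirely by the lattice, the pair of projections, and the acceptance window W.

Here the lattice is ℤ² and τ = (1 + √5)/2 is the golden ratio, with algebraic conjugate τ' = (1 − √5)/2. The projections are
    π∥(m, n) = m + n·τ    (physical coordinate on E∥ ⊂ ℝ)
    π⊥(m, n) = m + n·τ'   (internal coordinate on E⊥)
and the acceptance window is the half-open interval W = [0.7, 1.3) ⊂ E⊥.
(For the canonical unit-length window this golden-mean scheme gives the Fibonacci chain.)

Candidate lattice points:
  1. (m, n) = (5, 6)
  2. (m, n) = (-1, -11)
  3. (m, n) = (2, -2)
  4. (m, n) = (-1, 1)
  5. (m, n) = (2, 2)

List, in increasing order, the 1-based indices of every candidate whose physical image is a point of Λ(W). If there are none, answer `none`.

Numerically τ ≈ 1.61803 and τ' = −1/τ ≈ -0.61803.
#1 (5,6): internal coord 5 + (6)·τ' = +1.29180; +1.29180 ∈ [0.7, 1.3) → IN Λ
#2 (-1,-11): internal coord -1 + (-11)·τ' = +5.79837; +5.79837 ∉ [0.7, 1.3) → out
#3 (2,-2): internal coord 2 + (-2)·τ' = +3.23607; +3.23607 ∉ [0.7, 1.3) → out
#4 (-1,1): internal coord -1 + (1)·τ' = -1.61803; -1.61803 ∉ [0.7, 1.3) → out
#5 (2,2): internal coord 2 + (2)·τ' = +0.76393; +0.76393 ∈ [0.7, 1.3) → IN Λ

1, 5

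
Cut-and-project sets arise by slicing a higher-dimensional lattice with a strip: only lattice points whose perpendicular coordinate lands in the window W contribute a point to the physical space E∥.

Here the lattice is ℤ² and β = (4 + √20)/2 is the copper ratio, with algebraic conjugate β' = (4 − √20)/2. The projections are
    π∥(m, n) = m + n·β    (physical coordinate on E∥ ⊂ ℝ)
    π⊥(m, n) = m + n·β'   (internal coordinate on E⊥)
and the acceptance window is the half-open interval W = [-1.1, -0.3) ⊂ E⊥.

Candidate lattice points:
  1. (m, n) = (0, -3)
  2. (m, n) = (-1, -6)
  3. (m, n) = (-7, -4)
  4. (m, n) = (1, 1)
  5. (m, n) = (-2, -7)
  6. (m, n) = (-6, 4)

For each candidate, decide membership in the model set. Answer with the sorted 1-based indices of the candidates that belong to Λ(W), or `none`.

5

β' = (4−√20)/2 ≈ -0.2361.
#1 (0,-3): internal coord 0 + (-3)·β' = +0.7082; +0.7082 ∉ [-1.1, -0.3) → out
#2 (-1,-6): internal coord -1 + (-6)·β' = +0.4164; +0.4164 ∉ [-1.1, -0.3) → out
#3 (-7,-4): internal coord -7 + (-4)·β' = -6.0557; -6.0557 ∉ [-1.1, -0.3) → out
#4 (1,1): internal coord 1 + (1)·β' = +0.7639; +0.7639 ∉ [-1.1, -0.3) → out
#5 (-2,-7): internal coord -2 + (-7)·β' = -0.3475; -0.3475 ∈ [-1.1, -0.3) → IN Λ
#6 (-6,4): internal coord -6 + (4)·β' = -6.9443; -6.9443 ∉ [-1.1, -0.3) → out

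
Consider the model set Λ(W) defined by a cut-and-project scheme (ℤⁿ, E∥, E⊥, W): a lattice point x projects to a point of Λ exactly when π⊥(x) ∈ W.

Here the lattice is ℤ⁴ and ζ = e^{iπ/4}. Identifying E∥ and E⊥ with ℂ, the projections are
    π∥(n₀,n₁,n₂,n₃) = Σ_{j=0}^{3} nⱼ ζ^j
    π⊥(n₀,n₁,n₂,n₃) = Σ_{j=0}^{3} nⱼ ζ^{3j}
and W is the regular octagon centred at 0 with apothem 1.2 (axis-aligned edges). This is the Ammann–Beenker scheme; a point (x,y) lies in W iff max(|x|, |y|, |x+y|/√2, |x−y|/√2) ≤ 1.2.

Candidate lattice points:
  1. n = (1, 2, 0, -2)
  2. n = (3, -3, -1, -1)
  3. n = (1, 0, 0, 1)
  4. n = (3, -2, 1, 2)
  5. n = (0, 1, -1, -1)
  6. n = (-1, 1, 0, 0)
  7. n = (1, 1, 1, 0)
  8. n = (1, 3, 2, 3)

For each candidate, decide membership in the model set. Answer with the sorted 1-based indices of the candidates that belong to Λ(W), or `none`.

7

Internal map: ζ^{3j} for j=0..3 gives (1,0), (−√2/2,√2/2), (0,−1), (√2/2,√2/2).
candidate 1: n = (1, 2, 0, -2) → π⊥ ≈ (-1.82843, +0.00000); max(|x|,|y|,|x±y|/√2) = 1.82843 > 1.2 ⇒ ∉ W
candidate 2: n = (3, -3, -1, -1) → π⊥ ≈ (+4.41421, -1.82843); max(|x|,|y|,|x±y|/√2) = 4.41421 > 1.2 ⇒ ∉ W
candidate 3: n = (1, 0, 0, 1) → π⊥ ≈ (+1.70711, +0.70711); max(|x|,|y|,|x±y|/√2) = 1.70711 > 1.2 ⇒ ∉ W
candidate 4: n = (3, -2, 1, 2) → π⊥ ≈ (+5.82843, -1.00000); max(|x|,|y|,|x±y|/√2) = 5.82843 > 1.2 ⇒ ∉ W
candidate 5: n = (0, 1, -1, -1) → π⊥ ≈ (-1.41421, +1.00000); max(|x|,|y|,|x±y|/√2) = 1.70711 > 1.2 ⇒ ∉ W
candidate 6: n = (-1, 1, 0, 0) → π⊥ ≈ (-1.70711, +0.70711); max(|x|,|y|,|x±y|/√2) = 1.70711 > 1.2 ⇒ ∉ W
candidate 7: n = (1, 1, 1, 0) → π⊥ ≈ (+0.29289, -0.29289); max(|x|,|y|,|x±y|/√2) = 0.41421 ≤ 1.2 ⇒ ∈ W
candidate 8: n = (1, 3, 2, 3) → π⊥ ≈ (+1.00000, +2.24264); max(|x|,|y|,|x±y|/√2) = 2.29289 > 1.2 ⇒ ∉ W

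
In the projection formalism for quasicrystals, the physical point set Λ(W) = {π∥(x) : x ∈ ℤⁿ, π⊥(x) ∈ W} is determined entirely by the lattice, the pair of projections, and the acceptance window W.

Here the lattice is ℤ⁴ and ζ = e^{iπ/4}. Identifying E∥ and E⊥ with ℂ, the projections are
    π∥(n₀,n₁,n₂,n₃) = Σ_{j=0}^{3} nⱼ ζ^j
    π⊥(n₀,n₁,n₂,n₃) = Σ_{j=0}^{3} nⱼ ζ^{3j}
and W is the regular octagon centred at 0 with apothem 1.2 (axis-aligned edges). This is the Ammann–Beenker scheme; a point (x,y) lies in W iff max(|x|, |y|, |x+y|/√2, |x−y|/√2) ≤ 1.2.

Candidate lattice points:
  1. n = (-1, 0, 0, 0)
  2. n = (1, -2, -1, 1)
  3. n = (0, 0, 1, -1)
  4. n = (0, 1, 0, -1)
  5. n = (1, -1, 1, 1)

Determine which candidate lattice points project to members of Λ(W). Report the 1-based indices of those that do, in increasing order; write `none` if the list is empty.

With ζ = e^{iπ/4} the internal vectors are ζ^0,ζ^3,ζ^6,ζ^9.
#1 (-1, 0, 0, 0): internal (-1.00000, 0.00000); octagon support 1.00000 vs apothem 1.2 → ∈ W
#2 (1, -2, -1, 1): internal (3.12132, 0.29289); octagon support 3.12132 vs apothem 1.2 → ∉ W
#3 (0, 0, 1, -1): internal (-0.70711, -1.70711); octagon support 1.70711 vs apothem 1.2 → ∉ W
#4 (0, 1, 0, -1): internal (-1.41421, 0.00000); octagon support 1.41421 vs apothem 1.2 → ∉ W
#5 (1, -1, 1, 1): internal (2.41421, -1.00000); octagon support 2.41421 vs apothem 1.2 → ∉ W

1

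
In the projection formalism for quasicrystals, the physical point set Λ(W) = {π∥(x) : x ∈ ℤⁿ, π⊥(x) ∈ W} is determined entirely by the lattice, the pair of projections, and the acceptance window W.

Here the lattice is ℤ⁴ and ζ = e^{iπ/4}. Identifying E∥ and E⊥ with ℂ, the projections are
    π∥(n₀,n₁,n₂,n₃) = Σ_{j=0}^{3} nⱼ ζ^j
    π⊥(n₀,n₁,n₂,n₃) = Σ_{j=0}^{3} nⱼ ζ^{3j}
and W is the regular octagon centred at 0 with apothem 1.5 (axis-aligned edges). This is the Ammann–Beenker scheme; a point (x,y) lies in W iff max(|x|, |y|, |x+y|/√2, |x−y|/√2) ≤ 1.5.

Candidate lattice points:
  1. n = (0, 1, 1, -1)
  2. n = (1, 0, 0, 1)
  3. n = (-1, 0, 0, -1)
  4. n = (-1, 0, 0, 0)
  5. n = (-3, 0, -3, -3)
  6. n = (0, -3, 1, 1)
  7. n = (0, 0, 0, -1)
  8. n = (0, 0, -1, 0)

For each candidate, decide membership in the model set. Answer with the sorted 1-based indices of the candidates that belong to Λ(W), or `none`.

4, 7, 8

With ζ = e^{iπ/4} the internal vectors are ζ^0,ζ^3,ζ^6,ζ^9.
#1 (0, 1, 1, -1): internal (-1.4142, -1.0000); octagon support 1.7071 vs apothem 1.5 → ∉ W
#2 (1, 0, 0, 1): internal (1.7071, 0.7071); octagon support 1.7071 vs apothem 1.5 → ∉ W
#3 (-1, 0, 0, -1): internal (-1.7071, -0.7071); octagon support 1.7071 vs apothem 1.5 → ∉ W
#4 (-1, 0, 0, 0): internal (-1.0000, 0.0000); octagon support 1.0000 vs apothem 1.5 → ∈ W
#5 (-3, 0, -3, -3): internal (-5.1213, 0.8787); octagon support 5.1213 vs apothem 1.5 → ∉ W
#6 (0, -3, 1, 1): internal (2.8284, -2.4142); octagon support 3.7071 vs apothem 1.5 → ∉ W
#7 (0, 0, 0, -1): internal (-0.7071, -0.7071); octagon support 1.0000 vs apothem 1.5 → ∈ W
#8 (0, 0, -1, 0): internal (0.0000, 1.0000); octagon support 1.0000 vs apothem 1.5 → ∈ W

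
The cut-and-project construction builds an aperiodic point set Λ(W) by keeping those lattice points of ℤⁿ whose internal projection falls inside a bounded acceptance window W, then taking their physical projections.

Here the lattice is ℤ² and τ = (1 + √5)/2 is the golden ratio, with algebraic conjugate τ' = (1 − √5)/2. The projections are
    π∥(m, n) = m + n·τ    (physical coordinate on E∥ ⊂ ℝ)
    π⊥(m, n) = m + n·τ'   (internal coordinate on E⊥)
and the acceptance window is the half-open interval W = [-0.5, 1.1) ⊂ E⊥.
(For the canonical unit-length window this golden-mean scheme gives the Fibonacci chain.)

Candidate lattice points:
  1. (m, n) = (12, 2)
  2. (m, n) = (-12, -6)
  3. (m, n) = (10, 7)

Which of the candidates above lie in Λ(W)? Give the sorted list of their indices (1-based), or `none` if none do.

Numerically τ ≈ 1.618034 and τ' = −1/τ ≈ -0.618034.
candidate 1: (m,n)=(12,2) → π∥ = 12+2·τ ≈ 15.236068, π⊥ = 12+2·τ' ≈ 10.763932 ∉ [-0.5, 1.1) ⇒ out
candidate 2: (m,n)=(-12,-6) → π∥ = -12-6·τ ≈ -21.708204, π⊥ = -12-6·τ' ≈ -8.291796 ∉ [-0.5, 1.1) ⇒ out
candidate 3: (m,n)=(10,7) → π∥ = 10+7·τ ≈ 21.326238, π⊥ = 10+7·τ' ≈ 5.673762 ∉ [-0.5, 1.1) ⇒ out

none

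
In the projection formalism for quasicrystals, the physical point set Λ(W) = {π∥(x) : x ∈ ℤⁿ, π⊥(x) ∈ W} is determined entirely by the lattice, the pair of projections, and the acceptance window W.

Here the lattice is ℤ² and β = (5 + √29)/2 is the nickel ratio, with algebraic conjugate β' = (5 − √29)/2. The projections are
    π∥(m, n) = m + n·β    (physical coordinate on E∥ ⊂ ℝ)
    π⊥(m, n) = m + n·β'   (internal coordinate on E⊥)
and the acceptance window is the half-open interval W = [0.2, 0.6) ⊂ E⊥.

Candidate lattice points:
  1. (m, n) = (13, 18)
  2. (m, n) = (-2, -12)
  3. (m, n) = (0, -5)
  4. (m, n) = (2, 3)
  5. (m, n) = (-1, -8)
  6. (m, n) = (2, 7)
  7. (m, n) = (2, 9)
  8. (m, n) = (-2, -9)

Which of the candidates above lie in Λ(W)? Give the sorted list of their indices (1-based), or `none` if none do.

2, 5, 7

β' = (5−√29)/2 ≈ -0.19258.
[1] lift (13,18): star map gives 9.53352; window check 0.2 ≤ 9.53352 < 0.6 is false → out
[2] lift (-2,-12): star map gives 0.31099; window check 0.2 ≤ 0.31099 < 0.6 is true → IN Λ
[3] lift (0,-5): star map gives 0.96291; window check 0.2 ≤ 0.96291 < 0.6 is false → out
[4] lift (2,3): star map gives 1.42225; window check 0.2 ≤ 1.42225 < 0.6 is false → out
[5] lift (-1,-8): star map gives 0.54066; window check 0.2 ≤ 0.54066 < 0.6 is true → IN Λ
[6] lift (2,7): star map gives 0.65192; window check 0.2 ≤ 0.65192 < 0.6 is false → out
[7] lift (2,9): star map gives 0.26676; window check 0.2 ≤ 0.26676 < 0.6 is true → IN Λ
[8] lift (-2,-9): star map gives -0.26676; window check 0.2 ≤ -0.26676 < 0.6 is false → out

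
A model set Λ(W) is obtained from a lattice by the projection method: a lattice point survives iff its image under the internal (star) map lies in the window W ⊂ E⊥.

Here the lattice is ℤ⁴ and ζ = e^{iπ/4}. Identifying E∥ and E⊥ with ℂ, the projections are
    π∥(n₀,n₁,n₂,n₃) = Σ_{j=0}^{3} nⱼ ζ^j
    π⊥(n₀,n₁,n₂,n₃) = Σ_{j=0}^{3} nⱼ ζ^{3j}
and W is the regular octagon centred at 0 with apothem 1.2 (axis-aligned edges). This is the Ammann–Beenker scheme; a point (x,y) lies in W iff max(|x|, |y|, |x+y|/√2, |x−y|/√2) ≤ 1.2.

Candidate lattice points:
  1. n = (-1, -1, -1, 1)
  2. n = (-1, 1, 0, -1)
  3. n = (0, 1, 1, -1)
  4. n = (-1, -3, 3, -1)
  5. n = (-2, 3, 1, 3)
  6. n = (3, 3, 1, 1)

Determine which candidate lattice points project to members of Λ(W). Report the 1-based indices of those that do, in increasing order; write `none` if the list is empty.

1

With ζ = e^{iπ/4} the internal vectors are ζ^0,ζ^3,ζ^6,ζ^9.
#1 (-1, -1, -1, 1): internal (0.41421, 1.00000); octagon support 1.00000 vs apothem 1.2 → ∈ W
#2 (-1, 1, 0, -1): internal (-2.41421, 0.00000); octagon support 2.41421 vs apothem 1.2 → ∉ W
#3 (0, 1, 1, -1): internal (-1.41421, -1.00000); octagon support 1.70711 vs apothem 1.2 → ∉ W
#4 (-1, -3, 3, -1): internal (0.41421, -5.82843); octagon support 5.82843 vs apothem 1.2 → ∉ W
#5 (-2, 3, 1, 3): internal (-2.00000, 3.24264); octagon support 3.70711 vs apothem 1.2 → ∉ W
#6 (3, 3, 1, 1): internal (1.58579, 1.82843); octagon support 2.41421 vs apothem 1.2 → ∉ W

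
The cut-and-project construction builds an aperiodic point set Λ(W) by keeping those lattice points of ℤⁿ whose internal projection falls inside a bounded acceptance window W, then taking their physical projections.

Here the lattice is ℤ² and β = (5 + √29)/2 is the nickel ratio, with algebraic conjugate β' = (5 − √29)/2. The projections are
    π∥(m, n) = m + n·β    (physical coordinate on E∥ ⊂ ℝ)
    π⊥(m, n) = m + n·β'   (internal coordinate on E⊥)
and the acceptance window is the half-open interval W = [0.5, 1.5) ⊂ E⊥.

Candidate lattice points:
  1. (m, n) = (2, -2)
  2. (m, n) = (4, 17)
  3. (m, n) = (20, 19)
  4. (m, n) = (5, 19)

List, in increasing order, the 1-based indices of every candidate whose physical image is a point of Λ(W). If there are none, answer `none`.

2, 4

Numerically β ≈ 5.1926 and β' = −1/β ≈ -0.1926.
candidate 1: (m,n)=(2,-2) → π∥ = 2-2·β ≈ -8.3852, π⊥ = 2-2·β' ≈ 2.3852 ∉ [0.5, 1.5) ⇒ out
candidate 2: (m,n)=(4,17) → π∥ = 4+17·β ≈ 92.2739, π⊥ = 4+17·β' ≈ 0.7261 ∈ [0.5, 1.5) ⇒ IN Λ
candidate 3: (m,n)=(20,19) → π∥ = 20+19·β ≈ 118.6591, π⊥ = 20+19·β' ≈ 16.3409 ∉ [0.5, 1.5) ⇒ out
candidate 4: (m,n)=(5,19) → π∥ = 5+19·β ≈ 103.6591, π⊥ = 5+19·β' ≈ 1.3409 ∈ [0.5, 1.5) ⇒ IN Λ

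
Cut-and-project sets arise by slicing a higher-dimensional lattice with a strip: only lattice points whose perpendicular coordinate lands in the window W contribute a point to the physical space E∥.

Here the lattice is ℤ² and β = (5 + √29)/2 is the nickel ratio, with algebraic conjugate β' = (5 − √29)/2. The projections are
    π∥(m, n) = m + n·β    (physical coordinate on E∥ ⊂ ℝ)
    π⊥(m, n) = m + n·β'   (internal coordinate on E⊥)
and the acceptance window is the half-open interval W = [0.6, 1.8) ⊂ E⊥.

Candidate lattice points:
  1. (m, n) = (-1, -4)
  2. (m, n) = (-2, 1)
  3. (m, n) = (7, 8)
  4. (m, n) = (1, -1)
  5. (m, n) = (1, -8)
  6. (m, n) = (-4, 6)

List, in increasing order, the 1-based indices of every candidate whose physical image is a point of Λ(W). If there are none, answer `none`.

Numerically β ≈ 5.192582 and β' = −1/β ≈ -0.192582.
#1 (-1,-4): internal coord -1 + (-4)·β' = -0.229670; -0.229670 ∉ [0.6, 1.8) → out
#2 (-2,1): internal coord -2 + (1)·β' = -2.192582; -2.192582 ∉ [0.6, 1.8) → out
#3 (7,8): internal coord 7 + (8)·β' = +5.459341; +5.459341 ∉ [0.6, 1.8) → out
#4 (1,-1): internal coord 1 + (-1)·β' = +1.192582; +1.192582 ∈ [0.6, 1.8) → IN Λ
#5 (1,-8): internal coord 1 + (-8)·β' = +2.540659; +2.540659 ∉ [0.6, 1.8) → out
#6 (-4,6): internal coord -4 + (6)·β' = -5.155494; -5.155494 ∉ [0.6, 1.8) → out

4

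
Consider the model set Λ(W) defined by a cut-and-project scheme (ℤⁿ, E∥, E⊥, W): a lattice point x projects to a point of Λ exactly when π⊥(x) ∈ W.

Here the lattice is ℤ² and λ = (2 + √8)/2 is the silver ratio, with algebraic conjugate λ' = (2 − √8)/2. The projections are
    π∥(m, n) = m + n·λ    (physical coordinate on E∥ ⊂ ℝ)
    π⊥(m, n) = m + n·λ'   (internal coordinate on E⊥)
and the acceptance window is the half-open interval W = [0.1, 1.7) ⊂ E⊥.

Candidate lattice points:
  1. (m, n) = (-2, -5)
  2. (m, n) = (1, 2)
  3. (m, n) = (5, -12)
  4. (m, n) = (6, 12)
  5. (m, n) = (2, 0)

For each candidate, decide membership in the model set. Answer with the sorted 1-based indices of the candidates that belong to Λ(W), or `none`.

2, 4

Numerically λ ≈ 2.4142 and λ' = −1/λ ≈ -0.4142.
#1 (-2,-5): internal coord -2 + (-5)·λ' = +0.0711; +0.0711 ∉ [0.1, 1.7) → out
#2 (1,2): internal coord 1 + (2)·λ' = +0.1716; +0.1716 ∈ [0.1, 1.7) → IN Λ
#3 (5,-12): internal coord 5 + (-12)·λ' = +9.9706; +9.9706 ∉ [0.1, 1.7) → out
#4 (6,12): internal coord 6 + (12)·λ' = +1.0294; +1.0294 ∈ [0.1, 1.7) → IN Λ
#5 (2,0): internal coord 2 + (0)·λ' = +2.0000; +2.0000 ∉ [0.1, 1.7) → out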